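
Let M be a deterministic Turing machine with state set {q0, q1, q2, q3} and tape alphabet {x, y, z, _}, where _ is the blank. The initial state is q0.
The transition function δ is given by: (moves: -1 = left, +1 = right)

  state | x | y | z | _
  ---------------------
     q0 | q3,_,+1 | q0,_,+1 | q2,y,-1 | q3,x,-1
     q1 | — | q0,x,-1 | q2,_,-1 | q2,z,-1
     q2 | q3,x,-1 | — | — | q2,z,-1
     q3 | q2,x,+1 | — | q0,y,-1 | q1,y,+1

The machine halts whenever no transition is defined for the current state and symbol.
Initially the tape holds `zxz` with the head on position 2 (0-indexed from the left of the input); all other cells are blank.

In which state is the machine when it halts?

q0 | __zx[z]   read z → write y, move -1, go to q2
q2 | __z[x]y   read x → write x, move -1, go to q3
q3 | __[z]xy   read z → write y, move -1, go to q0
q0 | _[_]yxy   read _ → write x, move -1, go to q3
q3 | [_]xyxy   read _ → write y, move +1, go to q1
q1 | y[x]yxy
No transition is defined for (q1, x); M halts in state q1.

q1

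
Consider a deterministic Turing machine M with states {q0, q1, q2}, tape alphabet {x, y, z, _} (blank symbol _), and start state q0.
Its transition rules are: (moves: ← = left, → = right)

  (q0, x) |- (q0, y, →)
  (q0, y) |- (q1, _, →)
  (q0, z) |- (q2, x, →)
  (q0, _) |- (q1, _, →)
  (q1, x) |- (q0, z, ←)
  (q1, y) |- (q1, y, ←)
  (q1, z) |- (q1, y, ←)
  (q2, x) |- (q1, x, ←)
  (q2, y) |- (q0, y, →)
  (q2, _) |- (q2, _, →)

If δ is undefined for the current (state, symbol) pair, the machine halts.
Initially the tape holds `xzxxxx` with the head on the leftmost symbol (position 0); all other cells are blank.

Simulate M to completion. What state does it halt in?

q1

state=q0 head=0 tape=[x]zxxxx   (q0,x)→(q0,y,→)
state=q0 head=1 tape=y[z]xxxx   (q0,z)→(q2,x,→)
state=q2 head=2 tape=yx[x]xxx   (q2,x)→(q1,x,←)
state=q1 head=1 tape=y[x]xxxx   (q1,x)→(q0,z,←)
state=q0 head=0 tape=[y]zxxxx   (q0,y)→(q1,_,→)
state=q1 head=1 tape=_[z]xxxx   (q1,z)→(q1,y,←)
state=q1 head=0 tape=[_]yxxxx
No transition is defined for (q1, _); M halts in state q1.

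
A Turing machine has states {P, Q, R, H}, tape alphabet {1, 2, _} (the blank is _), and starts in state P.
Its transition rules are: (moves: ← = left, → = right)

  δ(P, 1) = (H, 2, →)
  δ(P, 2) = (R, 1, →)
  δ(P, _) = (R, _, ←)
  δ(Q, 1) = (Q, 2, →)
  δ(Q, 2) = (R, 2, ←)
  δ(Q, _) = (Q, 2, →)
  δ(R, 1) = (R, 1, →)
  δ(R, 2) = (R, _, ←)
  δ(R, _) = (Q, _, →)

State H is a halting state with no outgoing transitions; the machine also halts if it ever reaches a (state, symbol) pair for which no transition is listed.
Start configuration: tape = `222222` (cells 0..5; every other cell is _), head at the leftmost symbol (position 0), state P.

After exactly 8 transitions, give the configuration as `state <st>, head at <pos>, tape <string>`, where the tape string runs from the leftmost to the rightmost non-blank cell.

P | [2]22222   read 2 → write 1, move →, go to R
R | 1[2]2222   read 2 → write _, move ←, go to R
R | [1]_2222   read 1 → write 1, move →, go to R
R | 1[_]2222   read _ → write _, move →, go to Q
Q | 1_[2]222   read 2 → write 2, move ←, go to R
R | 1[_]2222   read _ → write _, move →, go to Q
Q | 1_[2]222   read 2 → write 2, move ←, go to R
R | 1[_]2222   read _ → write _, move →, go to Q
Q | 1_[2]222
After 8 steps: state Q, head at 2, tape 1_2222.

state Q, head at 2, tape 1_2222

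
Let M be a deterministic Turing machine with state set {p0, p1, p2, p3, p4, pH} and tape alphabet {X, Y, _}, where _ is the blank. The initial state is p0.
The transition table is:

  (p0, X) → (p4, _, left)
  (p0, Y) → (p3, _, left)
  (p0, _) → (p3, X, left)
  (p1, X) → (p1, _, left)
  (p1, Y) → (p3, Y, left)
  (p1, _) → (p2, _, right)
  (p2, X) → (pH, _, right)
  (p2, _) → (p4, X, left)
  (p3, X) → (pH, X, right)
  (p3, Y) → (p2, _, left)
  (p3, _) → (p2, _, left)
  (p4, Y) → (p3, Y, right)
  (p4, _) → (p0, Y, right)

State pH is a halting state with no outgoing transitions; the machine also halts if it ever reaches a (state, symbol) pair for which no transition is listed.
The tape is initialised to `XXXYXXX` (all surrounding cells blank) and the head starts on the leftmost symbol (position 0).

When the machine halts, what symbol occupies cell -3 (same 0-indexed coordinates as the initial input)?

p0 | ___[X]XXYXXX   read X → write _, move left, go to p4
p4 | __[_]_XXYXXX   read _ → write Y, move right, go to p0
p0 | __Y[_]XXYXXX   read _ → write X, move left, go to p3
p3 | __[Y]XXXYXXX   read Y → write _, move left, go to p2
p2 | _[_]_XXXYXXX   read _ → write X, move left, go to p4
p4 | [_]X_XXXYXXX   read _ → write Y, move right, go to p0
p0 | Y[X]_XXXYXXX   read X → write _, move left, go to p4
p4 | [Y]__XXXYXXX   read Y → write Y, move right, go to p3
p3 | Y[_]_XXXYXXX   read _ → write _, move left, go to p2
p2 | [Y]__XXXYXXX
Cell -3 holds Y when M halts.

Y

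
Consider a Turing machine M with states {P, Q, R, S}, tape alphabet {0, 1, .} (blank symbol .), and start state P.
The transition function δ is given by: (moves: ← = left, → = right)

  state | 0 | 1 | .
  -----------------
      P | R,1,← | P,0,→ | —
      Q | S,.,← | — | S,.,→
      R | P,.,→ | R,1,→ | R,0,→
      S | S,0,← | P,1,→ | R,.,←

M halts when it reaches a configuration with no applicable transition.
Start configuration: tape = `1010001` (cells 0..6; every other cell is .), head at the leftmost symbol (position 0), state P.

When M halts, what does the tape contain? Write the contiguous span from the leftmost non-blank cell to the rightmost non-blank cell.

state=P head=0 tape=[1]010001.   (P,1)→(P,0,→)
state=P head=1 tape=0[0]10001.   (P,0)→(R,1,←)
state=R head=0 tape=[0]110001.   (R,0)→(P,.,→)
state=P head=1 tape=.[1]10001.   (P,1)→(P,0,→)
state=P head=2 tape=.0[1]0001.   (P,1)→(P,0,→)
state=P head=3 tape=.00[0]001.   (P,0)→(R,1,←)
state=R head=2 tape=.0[0]1001.   (R,0)→(P,.,→)
state=P head=3 tape=.0.[1]001.   (P,1)→(P,0,→)
state=P head=4 tape=.0.0[0]01.   (P,0)→(R,1,←)
state=R head=3 tape=.0.[0]101.   (R,0)→(P,.,→)
state=P head=4 tape=.0..[1]01.   (P,1)→(P,0,→)
state=P head=5 tape=.0..0[0]1.   (P,0)→(R,1,←)
state=R head=4 tape=.0..[0]11.   (R,0)→(P,.,→)
state=P head=5 tape=.0...[1]1.   (P,1)→(P,0,→)
state=P head=6 tape=.0...0[1].   (P,1)→(P,0,→)
state=P head=7 tape=.0...00[.]
The non-blank tape span at halt is 0...00.

0...00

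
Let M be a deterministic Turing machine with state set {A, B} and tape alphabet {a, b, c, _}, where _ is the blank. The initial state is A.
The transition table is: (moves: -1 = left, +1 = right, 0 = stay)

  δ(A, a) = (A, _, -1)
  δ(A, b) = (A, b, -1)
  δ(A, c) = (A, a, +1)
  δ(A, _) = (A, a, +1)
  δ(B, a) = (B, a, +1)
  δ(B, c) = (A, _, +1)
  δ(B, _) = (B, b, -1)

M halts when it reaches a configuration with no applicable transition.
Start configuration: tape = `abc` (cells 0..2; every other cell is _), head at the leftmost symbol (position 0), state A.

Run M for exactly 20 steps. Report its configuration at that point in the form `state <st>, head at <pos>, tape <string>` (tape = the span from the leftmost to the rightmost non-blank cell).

state A, head at -2, tape aa__bc

A | ___[a]bc   read a → write _, move -1, go to A
A | __[_]_bc   read _ → write a, move +1, go to A
A | __a[_]bc   read _ → write a, move +1, go to A
A | __aa[b]c   read b → write b, move -1, go to A
A | __a[a]bc   read a → write _, move -1, go to A
A | __[a]_bc   read a → write _, move -1, go to A
A | _[_]__bc   read _ → write a, move +1, go to A
A | _a[_]_bc   read _ → write a, move +1, go to A
A | _aa[_]bc   read _ → write a, move +1, go to A
A | _aaa[b]c   read b → write b, move -1, go to A
A | _aa[a]bc   read a → write _, move -1, go to A
A | _a[a]_bc   read a → write _, move -1, go to A
A | _[a]__bc   read a → write _, move -1, go to A
A | [_]___bc   read _ → write a, move +1, go to A
A | a[_]__bc   read _ → write a, move +1, go to A
A | aa[_]_bc   read _ → write a, move +1, go to A
A | aaa[_]bc   read _ → write a, move +1, go to A
A | aaaa[b]c   read b → write b, move -1, go to A
A | aaa[a]bc   read a → write _, move -1, go to A
A | aa[a]_bc   read a → write _, move -1, go to A
A | a[a]__bc
After 20 steps: state A, head at -2, tape aa__bc.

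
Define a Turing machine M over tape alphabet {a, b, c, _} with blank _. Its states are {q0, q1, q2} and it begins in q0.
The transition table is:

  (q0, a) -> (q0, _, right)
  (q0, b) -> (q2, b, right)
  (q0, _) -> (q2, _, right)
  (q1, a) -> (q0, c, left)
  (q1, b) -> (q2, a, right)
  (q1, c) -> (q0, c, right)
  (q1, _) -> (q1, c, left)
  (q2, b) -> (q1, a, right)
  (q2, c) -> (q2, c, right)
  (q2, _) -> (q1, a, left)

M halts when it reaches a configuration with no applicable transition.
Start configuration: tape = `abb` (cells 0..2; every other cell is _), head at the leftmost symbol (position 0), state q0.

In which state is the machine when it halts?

q0

q0 | [a]bb____   read a → write _, move right, go to q0
q0 | _[b]b____   read b → write b, move right, go to q2
q2 | _b[b]____   read b → write a, move right, go to q1
q1 | _ba[_]___   read _ → write c, move left, go to q1
q1 | _b[a]c___   read a → write c, move left, go to q0
q0 | _[b]cc___   read b → write b, move right, go to q2
q2 | _b[c]c___   read c → write c, move right, go to q2
q2 | _bc[c]___   read c → write c, move right, go to q2
q2 | _bcc[_]__   read _ → write a, move left, go to q1
q1 | _bc[c]a__   read c → write c, move right, go to q0
q0 | _bcc[a]__   read a → write _, move right, go to q0
q0 | _bcc_[_]_   read _ → write _, move right, go to q2
q2 | _bcc__[_]   read _ → write a, move left, go to q1
q1 | _bcc_[_]a   read _ → write c, move left, go to q1
q1 | _bcc[_]ca   read _ → write c, move left, go to q1
q1 | _bc[c]cca   read c → write c, move right, go to q0
q0 | _bcc[c]ca
No transition is defined for (q0, c); M halts in state q0.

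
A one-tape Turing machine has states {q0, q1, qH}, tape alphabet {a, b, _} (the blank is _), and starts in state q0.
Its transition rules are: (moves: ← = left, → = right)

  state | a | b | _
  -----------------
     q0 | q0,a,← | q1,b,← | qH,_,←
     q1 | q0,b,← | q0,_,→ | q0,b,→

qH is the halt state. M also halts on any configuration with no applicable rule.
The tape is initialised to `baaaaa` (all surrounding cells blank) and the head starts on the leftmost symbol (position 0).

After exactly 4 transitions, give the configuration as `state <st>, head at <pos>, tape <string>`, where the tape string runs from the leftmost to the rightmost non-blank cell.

state q0, head at 0, tape baaaaa

state=q0 head=0 tape=_[b]aaaaa   (q0,b)→(q1,b,←)
state=q1 head=-1 tape=[_]baaaaa   (q1,_)→(q0,b,→)
state=q0 head=0 tape=b[b]aaaaa   (q0,b)→(q1,b,←)
state=q1 head=-1 tape=[b]baaaaa   (q1,b)→(q0,_,→)
state=q0 head=0 tape=_[b]aaaaa
After 4 steps: state q0, head at 0, tape baaaaa.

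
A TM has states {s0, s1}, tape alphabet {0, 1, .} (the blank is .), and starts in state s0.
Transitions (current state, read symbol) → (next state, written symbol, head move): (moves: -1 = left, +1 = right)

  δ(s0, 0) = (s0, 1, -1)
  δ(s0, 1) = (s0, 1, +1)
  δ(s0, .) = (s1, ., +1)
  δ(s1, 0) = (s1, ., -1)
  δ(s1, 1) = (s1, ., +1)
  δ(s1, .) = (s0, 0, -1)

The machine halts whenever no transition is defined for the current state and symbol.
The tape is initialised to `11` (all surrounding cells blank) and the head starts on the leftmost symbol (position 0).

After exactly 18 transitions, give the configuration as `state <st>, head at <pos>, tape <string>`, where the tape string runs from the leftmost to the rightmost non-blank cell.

state s0, head at 2, tape 1111

state=s0 head=0 tape=[1]1...   (s0,1)→(s0,1,+1)
state=s0 head=1 tape=1[1]...   (s0,1)→(s0,1,+1)
state=s0 head=2 tape=11[.]..   (s0,.)→(s1,.,+1)
state=s1 head=3 tape=11.[.].   (s1,.)→(s0,0,-1)
state=s0 head=2 tape=11[.]0.   (s0,.)→(s1,.,+1)
state=s1 head=3 tape=11.[0].   (s1,0)→(s1,.,-1)
state=s1 head=2 tape=11[.]..   (s1,.)→(s0,0,-1)
state=s0 head=1 tape=1[1]0..   (s0,1)→(s0,1,+1)
state=s0 head=2 tape=11[0]..   (s0,0)→(s0,1,-1)
state=s0 head=1 tape=1[1]1..   (s0,1)→(s0,1,+1)
state=s0 head=2 tape=11[1]..   (s0,1)→(s0,1,+1)
state=s0 head=3 tape=111[.].   (s0,.)→(s1,.,+1)
state=s1 head=4 tape=111.[.]   (s1,.)→(s0,0,-1)
state=s0 head=3 tape=111[.]0   (s0,.)→(s1,.,+1)
state=s1 head=4 tape=111.[0]   (s1,0)→(s1,.,-1)
state=s1 head=3 tape=111[.].   (s1,.)→(s0,0,-1)
state=s0 head=2 tape=11[1]0.   (s0,1)→(s0,1,+1)
state=s0 head=3 tape=111[0].   (s0,0)→(s0,1,-1)
state=s0 head=2 tape=11[1]1.
After 18 steps: state s0, head at 2, tape 1111.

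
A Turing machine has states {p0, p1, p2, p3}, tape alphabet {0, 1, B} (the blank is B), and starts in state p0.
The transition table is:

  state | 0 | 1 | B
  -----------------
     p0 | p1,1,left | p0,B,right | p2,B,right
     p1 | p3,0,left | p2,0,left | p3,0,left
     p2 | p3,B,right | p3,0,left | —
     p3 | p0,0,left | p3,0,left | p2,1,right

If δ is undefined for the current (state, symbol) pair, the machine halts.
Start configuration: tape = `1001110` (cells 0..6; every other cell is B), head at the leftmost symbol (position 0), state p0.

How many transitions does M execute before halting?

p0 | B[1]001110BB   read 1 → write B, move right, go to p0
p0 | BB[0]01110BB   read 0 → write 1, move left, go to p1
p1 | B[B]101110BB   read B → write 0, move left, go to p3
p3 | [B]0101110BB   read B → write 1, move right, go to p2
p2 | 1[0]101110BB   read 0 → write B, move right, go to p3
p3 | 1B[1]01110BB   read 1 → write 0, move left, go to p3
p3 | 1[B]001110BB   read B → write 1, move right, go to p2
p2 | 11[0]01110BB   read 0 → write B, move right, go to p3
p3 | 11B[0]1110BB   read 0 → write 0, move left, go to p0
p0 | 11[B]01110BB   read B → write B, move right, go to p2
p2 | 11B[0]1110BB   read 0 → write B, move right, go to p3
p3 | 11BB[1]110BB   read 1 → write 0, move left, go to p3
p3 | 11B[B]0110BB   read B → write 1, move right, go to p2
p2 | 11B1[0]110BB   read 0 → write B, move right, go to p3
p3 | 11B1B[1]10BB   read 1 → write 0, move left, go to p3
p3 | 11B1[B]010BB   read B → write 1, move right, go to p2
p2 | 11B11[0]10BB   read 0 → write B, move right, go to p3
p3 | 11B11B[1]0BB   read 1 → write 0, move left, go to p3
p3 | 11B11[B]00BB   read B → write 1, move right, go to p2
p2 | 11B111[0]0BB   read 0 → write B, move right, go to p3
p3 | 11B111B[0]BB   read 0 → write 0, move left, go to p0
p0 | 11B111[B]0BB   read B → write B, move right, go to p2
p2 | 11B111B[0]BB   read 0 → write B, move right, go to p3
p3 | 11B111BB[B]B   read B → write 1, move right, go to p2
p2 | 11B111BB1[B]
M halts after 24 transitions.

24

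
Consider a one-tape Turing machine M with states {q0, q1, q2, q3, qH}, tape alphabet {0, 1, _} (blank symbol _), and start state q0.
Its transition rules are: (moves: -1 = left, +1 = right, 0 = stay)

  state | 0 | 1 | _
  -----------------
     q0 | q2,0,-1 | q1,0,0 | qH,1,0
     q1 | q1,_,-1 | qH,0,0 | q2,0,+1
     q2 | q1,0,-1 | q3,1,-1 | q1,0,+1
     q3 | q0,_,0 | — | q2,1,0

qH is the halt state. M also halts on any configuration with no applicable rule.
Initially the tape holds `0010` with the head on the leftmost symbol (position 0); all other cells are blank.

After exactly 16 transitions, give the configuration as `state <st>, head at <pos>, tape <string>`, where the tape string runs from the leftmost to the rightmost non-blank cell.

state q1, head at 0, tape 0000_10

state=q0 head=0 tape=___[0]010   (q0,0)→(q2,0,-1)
state=q2 head=-1 tape=__[_]0010   (q2,_)→(q1,0,+1)
state=q1 head=0 tape=__0[0]010   (q1,0)→(q1,_,-1)
state=q1 head=-1 tape=__[0]_010   (q1,0)→(q1,_,-1)
state=q1 head=-2 tape=_[_]__010   (q1,_)→(q2,0,+1)
state=q2 head=-1 tape=_0[_]_010   (q2,_)→(q1,0,+1)
state=q1 head=0 tape=_00[_]010   (q1,_)→(q2,0,+1)
state=q2 head=1 tape=_000[0]10   (q2,0)→(q1,0,-1)
state=q1 head=0 tape=_00[0]010   (q1,0)→(q1,_,-1)
state=q1 head=-1 tape=_0[0]_010   (q1,0)→(q1,_,-1)
state=q1 head=-2 tape=_[0]__010   (q1,0)→(q1,_,-1)
state=q1 head=-3 tape=[_]___010   (q1,_)→(q2,0,+1)
state=q2 head=-2 tape=0[_]__010   (q2,_)→(q1,0,+1)
state=q1 head=-1 tape=00[_]_010   (q1,_)→(q2,0,+1)
state=q2 head=0 tape=000[_]010   (q2,_)→(q1,0,+1)
state=q1 head=1 tape=0000[0]10   (q1,0)→(q1,_,-1)
state=q1 head=0 tape=000[0]_10
After 16 steps: state q1, head at 0, tape 0000_10.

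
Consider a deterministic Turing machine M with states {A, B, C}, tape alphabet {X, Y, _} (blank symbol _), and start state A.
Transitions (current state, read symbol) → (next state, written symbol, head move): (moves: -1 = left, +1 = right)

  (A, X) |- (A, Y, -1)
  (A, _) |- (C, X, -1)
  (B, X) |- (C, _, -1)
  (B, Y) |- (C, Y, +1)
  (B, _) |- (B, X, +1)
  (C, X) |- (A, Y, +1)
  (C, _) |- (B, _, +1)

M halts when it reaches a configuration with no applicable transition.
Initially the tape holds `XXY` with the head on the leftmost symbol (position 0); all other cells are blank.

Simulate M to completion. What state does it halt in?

A

state=A head=0 tape=__[X]XY   (A,X)→(A,Y,-1)
state=A head=-1 tape=_[_]YXY   (A,_)→(C,X,-1)
state=C head=-2 tape=[_]XYXY   (C,_)→(B,_,+1)
state=B head=-1 tape=_[X]YXY   (B,X)→(C,_,-1)
state=C head=-2 tape=[_]_YXY   (C,_)→(B,_,+1)
state=B head=-1 tape=_[_]YXY   (B,_)→(B,X,+1)
state=B head=0 tape=_X[Y]XY   (B,Y)→(C,Y,+1)
state=C head=1 tape=_XY[X]Y   (C,X)→(A,Y,+1)
state=A head=2 tape=_XYY[Y]
No transition is defined for (A, Y); M halts in state A.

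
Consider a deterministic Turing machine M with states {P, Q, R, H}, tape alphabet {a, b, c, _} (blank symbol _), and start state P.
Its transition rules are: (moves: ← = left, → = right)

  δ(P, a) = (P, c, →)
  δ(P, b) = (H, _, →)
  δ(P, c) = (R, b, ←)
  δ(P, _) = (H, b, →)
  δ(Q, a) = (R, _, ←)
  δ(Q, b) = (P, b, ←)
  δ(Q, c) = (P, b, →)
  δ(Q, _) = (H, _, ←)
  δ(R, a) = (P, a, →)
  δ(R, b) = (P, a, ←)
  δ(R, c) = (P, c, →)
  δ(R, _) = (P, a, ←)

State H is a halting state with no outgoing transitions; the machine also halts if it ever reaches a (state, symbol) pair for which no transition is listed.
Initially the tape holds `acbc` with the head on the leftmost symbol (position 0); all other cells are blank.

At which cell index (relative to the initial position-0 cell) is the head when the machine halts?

2

P | [a]cbc   read a → write c, move →, go to P
P | c[c]bc   read c → write b, move ←, go to R
R | [c]bbc   read c → write c, move →, go to P
P | c[b]bc   read b → write _, move →, go to H
H | c_[b]c
At halt the head is at cell 2.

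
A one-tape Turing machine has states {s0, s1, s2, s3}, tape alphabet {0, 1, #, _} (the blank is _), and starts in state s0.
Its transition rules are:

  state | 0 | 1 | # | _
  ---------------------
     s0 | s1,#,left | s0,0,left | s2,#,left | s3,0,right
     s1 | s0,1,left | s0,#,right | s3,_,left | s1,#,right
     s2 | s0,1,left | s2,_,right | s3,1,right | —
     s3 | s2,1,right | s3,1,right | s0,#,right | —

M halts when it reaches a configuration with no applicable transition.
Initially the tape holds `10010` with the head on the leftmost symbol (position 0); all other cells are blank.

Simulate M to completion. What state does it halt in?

s0 | __[1]0010_   read 1 → write 0, move left, go to s0
s0 | _[_]00010_   read _ → write 0, move right, go to s3
s3 | _0[0]0010_   read 0 → write 1, move right, go to s2
s2 | _01[0]010_   read 0 → write 1, move left, go to s0
s0 | _0[1]1010_   read 1 → write 0, move left, go to s0
s0 | _[0]01010_   read 0 → write #, move left, go to s1
s1 | [_]#01010_   read _ → write #, move right, go to s1
s1 | #[#]01010_   read # → write _, move left, go to s3
s3 | [#]_01010_   read # → write #, move right, go to s0
s0 | #[_]01010_   read _ → write 0, move right, go to s3
s3 | #0[0]1010_   read 0 → write 1, move right, go to s2
s2 | #01[1]010_   read 1 → write _, move right, go to s2
s2 | #01_[0]10_   read 0 → write 1, move left, go to s0
s0 | #01[_]110_   read _ → write 0, move right, go to s3
s3 | #010[1]10_   read 1 → write 1, move right, go to s3
s3 | #0101[1]0_   read 1 → write 1, move right, go to s3
s3 | #01011[0]_   read 0 → write 1, move right, go to s2
s2 | #010111[_]
No transition is defined for (s2, _); M halts in state s2.

s2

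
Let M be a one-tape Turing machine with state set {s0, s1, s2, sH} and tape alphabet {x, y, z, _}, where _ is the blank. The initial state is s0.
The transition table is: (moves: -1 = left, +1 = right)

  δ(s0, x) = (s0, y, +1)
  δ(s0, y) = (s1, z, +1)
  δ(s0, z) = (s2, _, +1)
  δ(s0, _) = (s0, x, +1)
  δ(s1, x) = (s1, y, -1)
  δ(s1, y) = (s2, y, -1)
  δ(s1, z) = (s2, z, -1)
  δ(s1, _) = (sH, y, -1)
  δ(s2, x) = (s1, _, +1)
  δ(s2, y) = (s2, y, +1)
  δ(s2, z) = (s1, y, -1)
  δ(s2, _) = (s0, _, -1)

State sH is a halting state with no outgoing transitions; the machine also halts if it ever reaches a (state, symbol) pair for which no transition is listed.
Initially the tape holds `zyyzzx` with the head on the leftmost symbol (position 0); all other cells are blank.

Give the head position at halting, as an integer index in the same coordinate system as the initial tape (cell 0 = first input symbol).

5

s0 | [z]yyzzx_   read z → write _, move +1, go to s2
s2 | _[y]yzzx_   read y → write y, move +1, go to s2
s2 | _y[y]zzx_   read y → write y, move +1, go to s2
s2 | _yy[z]zx_   read z → write y, move -1, go to s1
s1 | _y[y]yzx_   read y → write y, move -1, go to s2
s2 | _[y]yyzx_   read y → write y, move +1, go to s2
s2 | _y[y]yzx_   read y → write y, move +1, go to s2
s2 | _yy[y]zx_   read y → write y, move +1, go to s2
s2 | _yyy[z]x_   read z → write y, move -1, go to s1
s1 | _yy[y]yx_   read y → write y, move -1, go to s2
s2 | _y[y]yyx_   read y → write y, move +1, go to s2
s2 | _yy[y]yx_   read y → write y, move +1, go to s2
s2 | _yyy[y]x_   read y → write y, move +1, go to s2
s2 | _yyyy[x]_   read x → write _, move +1, go to s1
s1 | _yyyy_[_]   read _ → write y, move -1, go to sH
sH | _yyyy[_]y
At halt the head is at cell 5.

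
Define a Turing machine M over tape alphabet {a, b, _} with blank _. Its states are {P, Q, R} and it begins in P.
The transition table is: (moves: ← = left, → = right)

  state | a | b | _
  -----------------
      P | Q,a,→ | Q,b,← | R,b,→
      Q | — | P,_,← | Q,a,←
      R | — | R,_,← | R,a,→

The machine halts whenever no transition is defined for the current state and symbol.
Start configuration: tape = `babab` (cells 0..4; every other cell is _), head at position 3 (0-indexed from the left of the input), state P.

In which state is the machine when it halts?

Q

state=P head=3 tape=bab[a]b   (P,a)→(Q,a,→)
state=Q head=4 tape=baba[b]   (Q,b)→(P,_,←)
state=P head=3 tape=bab[a]_   (P,a)→(Q,a,→)
state=Q head=4 tape=baba[_]   (Q,_)→(Q,a,←)
state=Q head=3 tape=bab[a]a
No transition is defined for (Q, a); M halts in state Q.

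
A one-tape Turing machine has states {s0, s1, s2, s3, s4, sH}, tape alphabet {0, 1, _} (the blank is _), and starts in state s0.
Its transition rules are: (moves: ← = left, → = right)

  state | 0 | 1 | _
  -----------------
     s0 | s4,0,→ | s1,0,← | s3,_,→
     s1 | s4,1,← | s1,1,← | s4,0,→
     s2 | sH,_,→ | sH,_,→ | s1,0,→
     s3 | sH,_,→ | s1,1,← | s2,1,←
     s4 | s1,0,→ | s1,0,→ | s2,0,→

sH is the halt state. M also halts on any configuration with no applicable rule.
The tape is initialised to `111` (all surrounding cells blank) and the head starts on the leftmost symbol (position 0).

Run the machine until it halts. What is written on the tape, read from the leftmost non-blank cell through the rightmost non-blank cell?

0_111

s0 | __[1]11   read 1 → write 0, move ←, go to s1
s1 | _[_]011   read _ → write 0, move →, go to s4
s4 | _0[0]11   read 0 → write 0, move →, go to s1
s1 | _00[1]1   read 1 → write 1, move ←, go to s1
s1 | _0[0]11   read 0 → write 1, move ←, go to s4
s4 | _[0]111   read 0 → write 0, move →, go to s1
s1 | _0[1]11   read 1 → write 1, move ←, go to s1
s1 | _[0]111   read 0 → write 1, move ←, go to s4
s4 | [_]1111   read _ → write 0, move →, go to s2
s2 | 0[1]111   read 1 → write _, move →, go to sH
sH | 0_[1]11
The non-blank tape span at halt is 0_111.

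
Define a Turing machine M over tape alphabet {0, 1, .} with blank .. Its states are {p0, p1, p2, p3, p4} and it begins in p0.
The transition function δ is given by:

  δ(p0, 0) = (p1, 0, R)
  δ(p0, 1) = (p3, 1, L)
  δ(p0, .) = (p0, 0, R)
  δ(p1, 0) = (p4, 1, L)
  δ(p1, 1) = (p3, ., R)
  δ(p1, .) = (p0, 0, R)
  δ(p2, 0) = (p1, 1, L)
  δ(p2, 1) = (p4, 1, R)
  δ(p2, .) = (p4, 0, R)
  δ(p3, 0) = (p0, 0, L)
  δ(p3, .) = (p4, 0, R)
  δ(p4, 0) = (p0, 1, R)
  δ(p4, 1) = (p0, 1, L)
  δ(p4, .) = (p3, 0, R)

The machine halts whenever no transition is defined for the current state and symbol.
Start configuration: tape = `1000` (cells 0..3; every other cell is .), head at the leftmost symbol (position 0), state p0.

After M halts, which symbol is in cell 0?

0

p0 | .[1]000   read 1 → write 1, move L, go to p3
p3 | [.]1000   read . → write 0, move R, go to p4
p4 | 0[1]000   read 1 → write 1, move L, go to p0
p0 | [0]1000   read 0 → write 0, move R, go to p1
p1 | 0[1]000   read 1 → write ., move R, go to p3
p3 | 0.[0]00   read 0 → write 0, move L, go to p0
p0 | 0[.]000   read . → write 0, move R, go to p0
p0 | 00[0]00   read 0 → write 0, move R, go to p1
p1 | 000[0]0   read 0 → write 1, move L, go to p4
p4 | 00[0]10   read 0 → write 1, move R, go to p0
p0 | 001[1]0   read 1 → write 1, move L, go to p3
p3 | 00[1]10
Cell 0 holds 0 when M halts.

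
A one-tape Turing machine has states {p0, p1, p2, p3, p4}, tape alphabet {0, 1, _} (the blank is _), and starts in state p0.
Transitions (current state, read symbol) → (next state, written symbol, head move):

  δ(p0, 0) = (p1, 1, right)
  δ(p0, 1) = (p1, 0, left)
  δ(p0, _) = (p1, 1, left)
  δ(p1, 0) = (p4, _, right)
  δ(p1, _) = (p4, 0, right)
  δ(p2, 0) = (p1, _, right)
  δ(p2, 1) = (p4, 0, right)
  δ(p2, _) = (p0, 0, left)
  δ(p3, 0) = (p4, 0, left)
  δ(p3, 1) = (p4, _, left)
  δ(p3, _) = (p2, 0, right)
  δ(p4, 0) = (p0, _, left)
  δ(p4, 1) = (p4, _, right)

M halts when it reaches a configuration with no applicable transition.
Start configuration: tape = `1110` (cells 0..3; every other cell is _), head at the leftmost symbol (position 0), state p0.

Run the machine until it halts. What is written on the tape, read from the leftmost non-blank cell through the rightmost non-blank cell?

state=p0 head=0 tape=_[1]110   (p0,1)→(p1,0,left)
state=p1 head=-1 tape=[_]0110   (p1,_)→(p4,0,right)
state=p4 head=0 tape=0[0]110   (p4,0)→(p0,_,left)
state=p0 head=-1 tape=[0]_110   (p0,0)→(p1,1,right)
state=p1 head=0 tape=1[_]110   (p1,_)→(p4,0,right)
state=p4 head=1 tape=10[1]10   (p4,1)→(p4,_,right)
state=p4 head=2 tape=10_[1]0   (p4,1)→(p4,_,right)
state=p4 head=3 tape=10__[0]   (p4,0)→(p0,_,left)
state=p0 head=2 tape=10_[_]_   (p0,_)→(p1,1,left)
state=p1 head=1 tape=10[_]1_   (p1,_)→(p4,0,right)
state=p4 head=2 tape=100[1]_   (p4,1)→(p4,_,right)
state=p4 head=3 tape=100_[_]
The non-blank tape span at halt is 100.

100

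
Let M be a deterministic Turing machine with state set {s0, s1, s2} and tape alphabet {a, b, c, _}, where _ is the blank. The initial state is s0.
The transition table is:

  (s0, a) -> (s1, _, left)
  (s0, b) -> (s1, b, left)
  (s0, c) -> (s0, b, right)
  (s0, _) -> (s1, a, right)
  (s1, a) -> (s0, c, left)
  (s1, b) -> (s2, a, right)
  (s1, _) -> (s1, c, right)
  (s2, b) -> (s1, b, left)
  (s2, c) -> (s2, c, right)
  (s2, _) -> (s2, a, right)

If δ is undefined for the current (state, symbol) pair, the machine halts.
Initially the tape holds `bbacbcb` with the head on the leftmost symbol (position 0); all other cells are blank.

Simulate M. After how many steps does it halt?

s0 | __[b]bacbcb   read b → write b, move left, go to s1
s1 | _[_]bbacbcb   read _ → write c, move right, go to s1
s1 | _c[b]bacbcb   read b → write a, move right, go to s2
s2 | _ca[b]acbcb   read b → write b, move left, go to s1
s1 | _c[a]bacbcb   read a → write c, move left, go to s0
s0 | _[c]cbacbcb   read c → write b, move right, go to s0
s0 | _b[c]bacbcb   read c → write b, move right, go to s0
s0 | _bb[b]acbcb   read b → write b, move left, go to s1
s1 | _b[b]bacbcb   read b → write a, move right, go to s2
s2 | _ba[b]acbcb   read b → write b, move left, go to s1
s1 | _b[a]bacbcb   read a → write c, move left, go to s0
s0 | _[b]cbacbcb   read b → write b, move left, go to s1
s1 | [_]bcbacbcb   read _ → write c, move right, go to s1
s1 | c[b]cbacbcb   read b → write a, move right, go to s2
s2 | ca[c]bacbcb   read c → write c, move right, go to s2
s2 | cac[b]acbcb   read b → write b, move left, go to s1
s1 | ca[c]bacbcb
M halts after 16 transitions.

16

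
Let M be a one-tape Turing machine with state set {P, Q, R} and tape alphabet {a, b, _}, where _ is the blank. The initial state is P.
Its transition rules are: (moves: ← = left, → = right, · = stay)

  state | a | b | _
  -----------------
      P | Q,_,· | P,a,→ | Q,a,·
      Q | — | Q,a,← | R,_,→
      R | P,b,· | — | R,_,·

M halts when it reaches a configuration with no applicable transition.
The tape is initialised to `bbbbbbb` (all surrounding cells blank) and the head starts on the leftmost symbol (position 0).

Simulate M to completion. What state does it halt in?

Q

P | [b]bbbbbb_   read b → write a, move →, go to P
P | a[b]bbbbb_   read b → write a, move →, go to P
P | aa[b]bbbb_   read b → write a, move →, go to P
P | aaa[b]bbb_   read b → write a, move →, go to P
P | aaaa[b]bb_   read b → write a, move →, go to P
P | aaaaa[b]b_   read b → write a, move →, go to P
P | aaaaaa[b]_   read b → write a, move →, go to P
P | aaaaaaa[_]   read _ → write a, move ·, go to Q
Q | aaaaaaa[a]
No transition is defined for (Q, a); M halts in state Q.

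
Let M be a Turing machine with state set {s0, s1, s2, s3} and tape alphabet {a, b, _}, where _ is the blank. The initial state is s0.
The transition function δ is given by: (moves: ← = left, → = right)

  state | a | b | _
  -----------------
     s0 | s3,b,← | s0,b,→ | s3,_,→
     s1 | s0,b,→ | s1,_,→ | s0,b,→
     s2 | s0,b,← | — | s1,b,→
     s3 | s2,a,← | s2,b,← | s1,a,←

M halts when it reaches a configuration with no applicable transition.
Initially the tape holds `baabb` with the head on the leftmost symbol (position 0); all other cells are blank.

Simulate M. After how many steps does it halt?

14

state=s0 head=0 tape=_[b]aabb__   (s0,b)→(s0,b,→)
state=s0 head=1 tape=_b[a]abb__   (s0,a)→(s3,b,←)
state=s3 head=0 tape=_[b]babb__   (s3,b)→(s2,b,←)
state=s2 head=-1 tape=[_]bbabb__   (s2,_)→(s1,b,→)
state=s1 head=0 tape=b[b]babb__   (s1,b)→(s1,_,→)
state=s1 head=1 tape=b_[b]abb__   (s1,b)→(s1,_,→)
state=s1 head=2 tape=b__[a]bb__   (s1,a)→(s0,b,→)
state=s0 head=3 tape=b__b[b]b__   (s0,b)→(s0,b,→)
state=s0 head=4 tape=b__bb[b]__   (s0,b)→(s0,b,→)
state=s0 head=5 tape=b__bbb[_]_   (s0,_)→(s3,_,→)
state=s3 head=6 tape=b__bbb_[_]   (s3,_)→(s1,a,←)
state=s1 head=5 tape=b__bbb[_]a   (s1,_)→(s0,b,→)
state=s0 head=6 tape=b__bbbb[a]   (s0,a)→(s3,b,←)
state=s3 head=5 tape=b__bbb[b]b   (s3,b)→(s2,b,←)
state=s2 head=4 tape=b__bb[b]bb
M halts after 14 transitions.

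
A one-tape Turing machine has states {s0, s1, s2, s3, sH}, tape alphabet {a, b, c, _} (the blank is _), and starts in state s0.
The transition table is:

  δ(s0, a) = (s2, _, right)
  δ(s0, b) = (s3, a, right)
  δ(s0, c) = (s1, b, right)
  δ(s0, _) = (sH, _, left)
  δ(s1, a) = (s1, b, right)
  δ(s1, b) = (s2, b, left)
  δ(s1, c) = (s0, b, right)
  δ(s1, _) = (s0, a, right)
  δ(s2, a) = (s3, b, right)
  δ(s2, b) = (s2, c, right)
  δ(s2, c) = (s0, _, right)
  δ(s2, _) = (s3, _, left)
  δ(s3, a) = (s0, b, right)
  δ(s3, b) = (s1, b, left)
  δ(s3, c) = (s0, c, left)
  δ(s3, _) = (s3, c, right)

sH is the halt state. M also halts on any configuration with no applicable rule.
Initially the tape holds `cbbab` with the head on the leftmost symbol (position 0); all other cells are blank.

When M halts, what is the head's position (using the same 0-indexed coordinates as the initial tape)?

4

state=s0 head=0 tape=[c]bbab_   (s0,c)→(s1,b,right)
state=s1 head=1 tape=b[b]bab_   (s1,b)→(s2,b,left)
state=s2 head=0 tape=[b]bbab_   (s2,b)→(s2,c,right)
state=s2 head=1 tape=c[b]bab_   (s2,b)→(s2,c,right)
state=s2 head=2 tape=cc[b]ab_   (s2,b)→(s2,c,right)
state=s2 head=3 tape=ccc[a]b_   (s2,a)→(s3,b,right)
state=s3 head=4 tape=cccb[b]_   (s3,b)→(s1,b,left)
state=s1 head=3 tape=ccc[b]b_   (s1,b)→(s2,b,left)
state=s2 head=2 tape=cc[c]bb_   (s2,c)→(s0,_,right)
state=s0 head=3 tape=cc_[b]b_   (s0,b)→(s3,a,right)
state=s3 head=4 tape=cc_a[b]_   (s3,b)→(s1,b,left)
state=s1 head=3 tape=cc_[a]b_   (s1,a)→(s1,b,right)
state=s1 head=4 tape=cc_b[b]_   (s1,b)→(s2,b,left)
state=s2 head=3 tape=cc_[b]b_   (s2,b)→(s2,c,right)
state=s2 head=4 tape=cc_c[b]_   (s2,b)→(s2,c,right)
state=s2 head=5 tape=cc_cc[_]   (s2,_)→(s3,_,left)
state=s3 head=4 tape=cc_c[c]_   (s3,c)→(s0,c,left)
state=s0 head=3 tape=cc_[c]c_   (s0,c)→(s1,b,right)
state=s1 head=4 tape=cc_b[c]_   (s1,c)→(s0,b,right)
state=s0 head=5 tape=cc_bb[_]   (s0,_)→(sH,_,left)
state=sH head=4 tape=cc_b[b]_
At halt the head is at cell 4.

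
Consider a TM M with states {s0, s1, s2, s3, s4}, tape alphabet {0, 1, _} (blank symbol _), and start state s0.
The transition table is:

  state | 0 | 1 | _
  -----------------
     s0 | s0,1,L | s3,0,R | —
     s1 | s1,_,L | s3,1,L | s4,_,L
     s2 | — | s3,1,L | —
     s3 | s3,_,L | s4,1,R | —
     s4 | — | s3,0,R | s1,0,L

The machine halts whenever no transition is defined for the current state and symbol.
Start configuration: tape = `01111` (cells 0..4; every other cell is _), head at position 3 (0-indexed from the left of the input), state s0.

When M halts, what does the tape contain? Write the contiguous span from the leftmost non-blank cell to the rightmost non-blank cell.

10_10

state=s0 head=3 tape=_011[1]1_   (s0,1)→(s3,0,R)
state=s3 head=4 tape=_0110[1]_   (s3,1)→(s4,1,R)
state=s4 head=5 tape=_01101[_]   (s4,_)→(s1,0,L)
state=s1 head=4 tape=_0110[1]0   (s1,1)→(s3,1,L)
state=s3 head=3 tape=_011[0]10   (s3,0)→(s3,_,L)
state=s3 head=2 tape=_01[1]_10   (s3,1)→(s4,1,R)
state=s4 head=3 tape=_011[_]10   (s4,_)→(s1,0,L)
state=s1 head=2 tape=_01[1]010   (s1,1)→(s3,1,L)
state=s3 head=1 tape=_0[1]1010   (s3,1)→(s4,1,R)
state=s4 head=2 tape=_01[1]010   (s4,1)→(s3,0,R)
state=s3 head=3 tape=_010[0]10   (s3,0)→(s3,_,L)
state=s3 head=2 tape=_01[0]_10   (s3,0)→(s3,_,L)
state=s3 head=1 tape=_0[1]__10   (s3,1)→(s4,1,R)
state=s4 head=2 tape=_01[_]_10   (s4,_)→(s1,0,L)
state=s1 head=1 tape=_0[1]0_10   (s1,1)→(s3,1,L)
state=s3 head=0 tape=_[0]10_10   (s3,0)→(s3,_,L)
state=s3 head=-1 tape=[_]_10_10
The non-blank tape span at halt is 10_10.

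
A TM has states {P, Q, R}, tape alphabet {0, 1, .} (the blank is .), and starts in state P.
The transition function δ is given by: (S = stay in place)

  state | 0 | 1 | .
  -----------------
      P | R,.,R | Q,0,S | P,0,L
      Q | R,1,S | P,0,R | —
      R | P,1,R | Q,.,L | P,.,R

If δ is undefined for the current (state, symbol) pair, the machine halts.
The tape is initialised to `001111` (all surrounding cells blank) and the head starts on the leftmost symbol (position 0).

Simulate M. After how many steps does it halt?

34

P | [0]01111.   read 0 → write ., move R, go to R
R | .[0]1111.   read 0 → write 1, move R, go to P
P | .1[1]111.   read 1 → write 0, move S, go to Q
Q | .1[0]111.   read 0 → write 1, move S, go to R
R | .1[1]111.   read 1 → write ., move L, go to Q
Q | .[1].111.   read 1 → write 0, move R, go to P
P | .0[.]111.   read . → write 0, move L, go to P
P | .[0]0111.   read 0 → write ., move R, go to R
R | ..[0]111.   read 0 → write 1, move R, go to P
P | ..1[1]11.   read 1 → write 0, move S, go to Q
Q | ..1[0]11.   read 0 → write 1, move S, go to R
R | ..1[1]11.   read 1 → write ., move L, go to Q
Q | ..[1].11.   read 1 → write 0, move R, go to P
P | ..0[.]11.   read . → write 0, move L, go to P
P | ..[0]011.   read 0 → write ., move R, go to R
R | ...[0]11.   read 0 → write 1, move R, go to P
P | ...1[1]1.   read 1 → write 0, move S, go to Q
Q | ...1[0]1.   read 0 → write 1, move S, go to R
R | ...1[1]1.   read 1 → write ., move L, go to Q
Q | ...[1].1.   read 1 → write 0, move R, go to P
P | ...0[.]1.   read . → write 0, move L, go to P
P | ...[0]01.   read 0 → write ., move R, go to R
R | ....[0]1.   read 0 → write 1, move R, go to P
P | ....1[1].   read 1 → write 0, move S, go to Q
Q | ....1[0].   read 0 → write 1, move S, go to R
R | ....1[1].   read 1 → write ., move L, go to Q
Q | ....[1]..   read 1 → write 0, move R, go to P
P | ....0[.].   read . → write 0, move L, go to P
P | ....[0]0.   read 0 → write ., move R, go to R
R | .....[0].   read 0 → write 1, move R, go to P
P | .....1[.]   read . → write 0, move L, go to P
P | .....[1]0   read 1 → write 0, move S, go to Q
Q | .....[0]0   read 0 → write 1, move S, go to R
R | .....[1]0   read 1 → write ., move L, go to Q
Q | ....[.].0
M halts after 34 transitions.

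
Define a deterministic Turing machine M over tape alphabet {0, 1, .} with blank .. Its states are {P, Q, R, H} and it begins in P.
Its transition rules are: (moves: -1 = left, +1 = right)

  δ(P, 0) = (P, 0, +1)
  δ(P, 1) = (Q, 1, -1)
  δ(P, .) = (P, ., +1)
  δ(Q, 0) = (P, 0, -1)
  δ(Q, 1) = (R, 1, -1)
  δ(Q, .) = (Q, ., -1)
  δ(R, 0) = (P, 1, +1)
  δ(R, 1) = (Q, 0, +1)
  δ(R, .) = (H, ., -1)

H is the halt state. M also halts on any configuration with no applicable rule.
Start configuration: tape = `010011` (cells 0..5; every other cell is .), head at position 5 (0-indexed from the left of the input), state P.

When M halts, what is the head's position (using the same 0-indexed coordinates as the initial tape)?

-2

state=P head=5 tape=..01001[1]   (P,1)→(Q,1,-1)
state=Q head=4 tape=..0100[1]1   (Q,1)→(R,1,-1)
state=R head=3 tape=..010[0]11   (R,0)→(P,1,+1)
state=P head=4 tape=..0101[1]1   (P,1)→(Q,1,-1)
state=Q head=3 tape=..010[1]11   (Q,1)→(R,1,-1)
state=R head=2 tape=..01[0]111   (R,0)→(P,1,+1)
state=P head=3 tape=..011[1]11   (P,1)→(Q,1,-1)
state=Q head=2 tape=..01[1]111   (Q,1)→(R,1,-1)
state=R head=1 tape=..0[1]1111   (R,1)→(Q,0,+1)
state=Q head=2 tape=..00[1]111   (Q,1)→(R,1,-1)
state=R head=1 tape=..0[0]1111   (R,0)→(P,1,+1)
state=P head=2 tape=..01[1]111   (P,1)→(Q,1,-1)
state=Q head=1 tape=..0[1]1111   (Q,1)→(R,1,-1)
state=R head=0 tape=..[0]11111   (R,0)→(P,1,+1)
state=P head=1 tape=..1[1]1111   (P,1)→(Q,1,-1)
state=Q head=0 tape=..[1]11111   (Q,1)→(R,1,-1)
state=R head=-1 tape=.[.]111111   (R,.)→(H,.,-1)
state=H head=-2 tape=[.].111111
At halt the head is at cell -2.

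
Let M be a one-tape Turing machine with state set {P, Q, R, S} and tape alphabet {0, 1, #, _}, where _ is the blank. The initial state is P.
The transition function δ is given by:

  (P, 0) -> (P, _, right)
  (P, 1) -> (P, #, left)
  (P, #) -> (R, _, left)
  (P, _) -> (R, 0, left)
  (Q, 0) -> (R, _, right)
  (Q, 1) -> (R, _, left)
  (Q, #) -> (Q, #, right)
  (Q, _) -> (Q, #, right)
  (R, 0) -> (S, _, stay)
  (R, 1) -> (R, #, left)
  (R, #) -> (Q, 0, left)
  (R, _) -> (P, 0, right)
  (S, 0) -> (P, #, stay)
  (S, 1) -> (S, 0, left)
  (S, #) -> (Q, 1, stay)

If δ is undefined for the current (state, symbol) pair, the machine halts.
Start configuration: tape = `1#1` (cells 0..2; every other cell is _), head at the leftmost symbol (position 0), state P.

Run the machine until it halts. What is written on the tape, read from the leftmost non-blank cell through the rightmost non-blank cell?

state=P head=0 tape=__[1]#1   (P,1)→(P,#,left)
state=P head=-1 tape=_[_]##1   (P,_)→(R,0,left)
state=R head=-2 tape=[_]0##1   (R,_)→(P,0,right)
state=P head=-1 tape=0[0]##1   (P,0)→(P,_,right)
state=P head=0 tape=0_[#]#1   (P,#)→(R,_,left)
state=R head=-1 tape=0[_]_#1   (R,_)→(P,0,right)
state=P head=0 tape=00[_]#1   (P,_)→(R,0,left)
state=R head=-1 tape=0[0]0#1   (R,0)→(S,_,stay)
state=S head=-1 tape=0[_]0#1
The non-blank tape span at halt is 0_0#1.

0_0#1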